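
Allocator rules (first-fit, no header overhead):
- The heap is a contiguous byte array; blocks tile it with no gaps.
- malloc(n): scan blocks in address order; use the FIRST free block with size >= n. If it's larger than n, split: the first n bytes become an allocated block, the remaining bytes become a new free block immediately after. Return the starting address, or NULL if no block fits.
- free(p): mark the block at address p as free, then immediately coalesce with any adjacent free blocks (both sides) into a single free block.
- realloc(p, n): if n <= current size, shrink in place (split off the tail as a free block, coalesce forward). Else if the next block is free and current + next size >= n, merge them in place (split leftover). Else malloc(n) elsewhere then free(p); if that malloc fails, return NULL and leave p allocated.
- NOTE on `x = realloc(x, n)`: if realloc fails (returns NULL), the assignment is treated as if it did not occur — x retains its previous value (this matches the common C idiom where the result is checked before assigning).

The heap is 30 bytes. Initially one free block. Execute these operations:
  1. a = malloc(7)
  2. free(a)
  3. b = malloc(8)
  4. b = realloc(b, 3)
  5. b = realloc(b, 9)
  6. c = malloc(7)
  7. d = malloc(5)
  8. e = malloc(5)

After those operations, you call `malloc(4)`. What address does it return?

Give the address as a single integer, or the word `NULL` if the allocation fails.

Op 1: a = malloc(7) -> a = 0; heap: [0-6 ALLOC][7-29 FREE]
Op 2: free(a) -> (freed a); heap: [0-29 FREE]
Op 3: b = malloc(8) -> b = 0; heap: [0-7 ALLOC][8-29 FREE]
Op 4: b = realloc(b, 3) -> b = 0; heap: [0-2 ALLOC][3-29 FREE]
Op 5: b = realloc(b, 9) -> b = 0; heap: [0-8 ALLOC][9-29 FREE]
Op 6: c = malloc(7) -> c = 9; heap: [0-8 ALLOC][9-15 ALLOC][16-29 FREE]
Op 7: d = malloc(5) -> d = 16; heap: [0-8 ALLOC][9-15 ALLOC][16-20 ALLOC][21-29 FREE]
Op 8: e = malloc(5) -> e = 21; heap: [0-8 ALLOC][9-15 ALLOC][16-20 ALLOC][21-25 ALLOC][26-29 FREE]
malloc(4): first-fit scan over [0-8 ALLOC][9-15 ALLOC][16-20 ALLOC][21-25 ALLOC][26-29 FREE] -> 26

Answer: 26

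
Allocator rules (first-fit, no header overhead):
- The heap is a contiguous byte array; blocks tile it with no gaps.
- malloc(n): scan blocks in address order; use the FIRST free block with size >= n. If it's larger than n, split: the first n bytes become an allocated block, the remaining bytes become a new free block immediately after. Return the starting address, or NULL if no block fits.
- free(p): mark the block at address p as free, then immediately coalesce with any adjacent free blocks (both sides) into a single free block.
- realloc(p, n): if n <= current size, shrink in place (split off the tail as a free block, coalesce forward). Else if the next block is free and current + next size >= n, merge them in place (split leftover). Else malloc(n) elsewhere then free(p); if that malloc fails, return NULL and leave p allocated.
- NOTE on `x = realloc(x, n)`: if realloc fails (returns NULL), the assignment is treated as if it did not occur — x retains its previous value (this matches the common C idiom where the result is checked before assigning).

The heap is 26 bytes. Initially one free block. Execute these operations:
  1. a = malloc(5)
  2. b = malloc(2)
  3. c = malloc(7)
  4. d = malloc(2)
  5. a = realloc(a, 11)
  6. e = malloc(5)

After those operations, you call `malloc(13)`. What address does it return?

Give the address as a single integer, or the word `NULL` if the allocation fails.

Answer: NULL

Derivation:
Op 1: a = malloc(5) -> a = 0; heap: [0-4 ALLOC][5-25 FREE]
Op 2: b = malloc(2) -> b = 5; heap: [0-4 ALLOC][5-6 ALLOC][7-25 FREE]
Op 3: c = malloc(7) -> c = 7; heap: [0-4 ALLOC][5-6 ALLOC][7-13 ALLOC][14-25 FREE]
Op 4: d = malloc(2) -> d = 14; heap: [0-4 ALLOC][5-6 ALLOC][7-13 ALLOC][14-15 ALLOC][16-25 FREE]
Op 5: a = realloc(a, 11) -> NULL (a unchanged); heap: [0-4 ALLOC][5-6 ALLOC][7-13 ALLOC][14-15 ALLOC][16-25 FREE]
Op 6: e = malloc(5) -> e = 16; heap: [0-4 ALLOC][5-6 ALLOC][7-13 ALLOC][14-15 ALLOC][16-20 ALLOC][21-25 FREE]
malloc(13): first-fit scan over [0-4 ALLOC][5-6 ALLOC][7-13 ALLOC][14-15 ALLOC][16-20 ALLOC][21-25 FREE] -> NULL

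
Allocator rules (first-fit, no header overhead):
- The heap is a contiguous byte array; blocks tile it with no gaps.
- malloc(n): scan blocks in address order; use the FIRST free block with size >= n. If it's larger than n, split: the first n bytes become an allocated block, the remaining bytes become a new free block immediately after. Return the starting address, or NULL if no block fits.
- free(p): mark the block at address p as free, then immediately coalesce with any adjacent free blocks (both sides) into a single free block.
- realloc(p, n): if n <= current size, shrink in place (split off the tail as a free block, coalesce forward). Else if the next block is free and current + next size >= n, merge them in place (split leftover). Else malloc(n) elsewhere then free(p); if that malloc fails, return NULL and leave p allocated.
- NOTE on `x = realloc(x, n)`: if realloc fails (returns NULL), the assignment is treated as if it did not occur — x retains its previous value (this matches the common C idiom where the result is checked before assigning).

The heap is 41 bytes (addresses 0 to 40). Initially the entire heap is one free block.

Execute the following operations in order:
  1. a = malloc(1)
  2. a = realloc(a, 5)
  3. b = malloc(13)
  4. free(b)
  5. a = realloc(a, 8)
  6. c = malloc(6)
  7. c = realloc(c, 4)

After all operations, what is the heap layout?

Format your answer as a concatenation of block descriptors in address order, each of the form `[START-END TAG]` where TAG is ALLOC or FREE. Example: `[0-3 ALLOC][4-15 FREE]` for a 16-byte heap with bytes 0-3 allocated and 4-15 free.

Answer: [0-7 ALLOC][8-11 ALLOC][12-40 FREE]

Derivation:
Op 1: a = malloc(1) -> a = 0; heap: [0-0 ALLOC][1-40 FREE]
Op 2: a = realloc(a, 5) -> a = 0; heap: [0-4 ALLOC][5-40 FREE]
Op 3: b = malloc(13) -> b = 5; heap: [0-4 ALLOC][5-17 ALLOC][18-40 FREE]
Op 4: free(b) -> (freed b); heap: [0-4 ALLOC][5-40 FREE]
Op 5: a = realloc(a, 8) -> a = 0; heap: [0-7 ALLOC][8-40 FREE]
Op 6: c = malloc(6) -> c = 8; heap: [0-7 ALLOC][8-13 ALLOC][14-40 FREE]
Op 7: c = realloc(c, 4) -> c = 8; heap: [0-7 ALLOC][8-11 ALLOC][12-40 FREE]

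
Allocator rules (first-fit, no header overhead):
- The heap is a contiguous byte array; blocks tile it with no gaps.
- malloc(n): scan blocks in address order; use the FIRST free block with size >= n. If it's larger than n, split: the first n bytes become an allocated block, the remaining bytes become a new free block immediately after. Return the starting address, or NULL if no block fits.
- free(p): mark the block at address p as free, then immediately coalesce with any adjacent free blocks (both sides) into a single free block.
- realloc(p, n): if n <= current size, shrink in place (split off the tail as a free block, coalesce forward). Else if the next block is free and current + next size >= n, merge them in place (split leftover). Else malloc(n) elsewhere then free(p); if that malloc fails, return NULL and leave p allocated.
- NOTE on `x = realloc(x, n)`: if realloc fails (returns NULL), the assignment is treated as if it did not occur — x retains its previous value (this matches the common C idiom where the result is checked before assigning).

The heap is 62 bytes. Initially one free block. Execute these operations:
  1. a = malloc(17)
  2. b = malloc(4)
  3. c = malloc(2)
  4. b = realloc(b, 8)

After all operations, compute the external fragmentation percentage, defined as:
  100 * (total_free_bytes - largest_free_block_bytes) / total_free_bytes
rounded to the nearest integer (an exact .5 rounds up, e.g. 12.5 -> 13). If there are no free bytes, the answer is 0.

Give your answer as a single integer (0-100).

Op 1: a = malloc(17) -> a = 0; heap: [0-16 ALLOC][17-61 FREE]
Op 2: b = malloc(4) -> b = 17; heap: [0-16 ALLOC][17-20 ALLOC][21-61 FREE]
Op 3: c = malloc(2) -> c = 21; heap: [0-16 ALLOC][17-20 ALLOC][21-22 ALLOC][23-61 FREE]
Op 4: b = realloc(b, 8) -> b = 23; heap: [0-16 ALLOC][17-20 FREE][21-22 ALLOC][23-30 ALLOC][31-61 FREE]
Free blocks: [4 31] total_free=35 largest=31 -> 100*(35-31)/35 = 400/35 ≈ 11.429 -> rounds to 11

Answer: 11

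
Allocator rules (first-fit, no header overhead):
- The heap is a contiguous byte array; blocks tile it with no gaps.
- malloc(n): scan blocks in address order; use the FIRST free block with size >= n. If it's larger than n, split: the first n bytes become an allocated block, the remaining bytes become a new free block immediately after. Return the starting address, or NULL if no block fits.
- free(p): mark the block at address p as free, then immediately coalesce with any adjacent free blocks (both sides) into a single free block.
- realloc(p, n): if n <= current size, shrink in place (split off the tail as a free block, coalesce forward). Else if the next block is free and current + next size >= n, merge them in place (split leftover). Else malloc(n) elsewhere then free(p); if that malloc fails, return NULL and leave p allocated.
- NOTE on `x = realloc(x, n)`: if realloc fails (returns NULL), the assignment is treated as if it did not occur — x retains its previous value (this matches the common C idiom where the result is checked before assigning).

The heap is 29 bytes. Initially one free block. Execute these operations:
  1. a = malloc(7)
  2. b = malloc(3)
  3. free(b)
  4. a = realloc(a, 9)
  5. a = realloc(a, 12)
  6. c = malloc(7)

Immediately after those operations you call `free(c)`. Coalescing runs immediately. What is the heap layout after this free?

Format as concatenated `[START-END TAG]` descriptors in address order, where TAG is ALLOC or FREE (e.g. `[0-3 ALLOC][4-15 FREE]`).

Answer: [0-11 ALLOC][12-28 FREE]

Derivation:
Op 1: a = malloc(7) -> a = 0; heap: [0-6 ALLOC][7-28 FREE]
Op 2: b = malloc(3) -> b = 7; heap: [0-6 ALLOC][7-9 ALLOC][10-28 FREE]
Op 3: free(b) -> (freed b); heap: [0-6 ALLOC][7-28 FREE]
Op 4: a = realloc(a, 9) -> a = 0; heap: [0-8 ALLOC][9-28 FREE]
Op 5: a = realloc(a, 12) -> a = 0; heap: [0-11 ALLOC][12-28 FREE]
Op 6: c = malloc(7) -> c = 12; heap: [0-11 ALLOC][12-18 ALLOC][19-28 FREE]
free(c): c = 12 -> block [12-18 ALLOC]; mark free, coalesce with adjacent free neighbors -> [0-11 ALLOC][12-28 FREE]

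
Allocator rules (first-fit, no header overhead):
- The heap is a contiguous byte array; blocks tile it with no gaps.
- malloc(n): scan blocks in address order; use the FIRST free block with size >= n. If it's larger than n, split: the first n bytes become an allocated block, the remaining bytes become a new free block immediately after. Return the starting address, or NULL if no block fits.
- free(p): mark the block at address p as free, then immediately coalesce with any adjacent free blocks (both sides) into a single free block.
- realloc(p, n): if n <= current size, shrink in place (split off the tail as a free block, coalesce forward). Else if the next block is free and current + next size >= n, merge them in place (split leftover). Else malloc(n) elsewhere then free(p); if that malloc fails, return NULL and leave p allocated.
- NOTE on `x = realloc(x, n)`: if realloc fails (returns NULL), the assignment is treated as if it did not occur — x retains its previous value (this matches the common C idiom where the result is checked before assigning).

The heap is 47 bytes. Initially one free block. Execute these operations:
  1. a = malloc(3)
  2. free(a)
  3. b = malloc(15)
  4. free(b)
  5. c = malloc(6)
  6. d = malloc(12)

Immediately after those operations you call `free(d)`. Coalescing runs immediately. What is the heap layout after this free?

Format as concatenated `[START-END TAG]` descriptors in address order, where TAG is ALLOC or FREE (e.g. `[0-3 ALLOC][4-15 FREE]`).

Answer: [0-5 ALLOC][6-46 FREE]

Derivation:
Op 1: a = malloc(3) -> a = 0; heap: [0-2 ALLOC][3-46 FREE]
Op 2: free(a) -> (freed a); heap: [0-46 FREE]
Op 3: b = malloc(15) -> b = 0; heap: [0-14 ALLOC][15-46 FREE]
Op 4: free(b) -> (freed b); heap: [0-46 FREE]
Op 5: c = malloc(6) -> c = 0; heap: [0-5 ALLOC][6-46 FREE]
Op 6: d = malloc(12) -> d = 6; heap: [0-5 ALLOC][6-17 ALLOC][18-46 FREE]
free(d): d = 6 -> block [6-17 ALLOC]; mark free, coalesce with adjacent free neighbors -> [0-5 ALLOC][6-46 FREE]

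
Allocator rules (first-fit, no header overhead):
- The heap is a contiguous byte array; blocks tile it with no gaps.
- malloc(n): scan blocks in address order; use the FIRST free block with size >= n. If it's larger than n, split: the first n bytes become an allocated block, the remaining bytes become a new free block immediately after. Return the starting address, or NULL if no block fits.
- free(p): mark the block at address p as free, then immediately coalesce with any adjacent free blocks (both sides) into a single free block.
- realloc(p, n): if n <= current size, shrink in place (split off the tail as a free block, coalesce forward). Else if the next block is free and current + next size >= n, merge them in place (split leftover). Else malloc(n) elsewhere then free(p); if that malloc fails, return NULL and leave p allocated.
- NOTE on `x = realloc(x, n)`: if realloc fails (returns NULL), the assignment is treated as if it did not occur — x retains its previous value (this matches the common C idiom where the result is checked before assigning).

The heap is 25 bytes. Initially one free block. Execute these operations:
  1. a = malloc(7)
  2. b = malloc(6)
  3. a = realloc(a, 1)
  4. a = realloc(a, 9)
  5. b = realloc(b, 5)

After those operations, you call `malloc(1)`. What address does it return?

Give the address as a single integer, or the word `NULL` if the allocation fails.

Answer: 0

Derivation:
Op 1: a = malloc(7) -> a = 0; heap: [0-6 ALLOC][7-24 FREE]
Op 2: b = malloc(6) -> b = 7; heap: [0-6 ALLOC][7-12 ALLOC][13-24 FREE]
Op 3: a = realloc(a, 1) -> a = 0; heap: [0-0 ALLOC][1-6 FREE][7-12 ALLOC][13-24 FREE]
Op 4: a = realloc(a, 9) -> a = 13; heap: [0-6 FREE][7-12 ALLOC][13-21 ALLOC][22-24 FREE]
Op 5: b = realloc(b, 5) -> b = 7; heap: [0-6 FREE][7-11 ALLOC][12-12 FREE][13-21 ALLOC][22-24 FREE]
malloc(1): first-fit scan over [0-6 FREE][7-11 ALLOC][12-12 FREE][13-21 ALLOC][22-24 FREE] -> 0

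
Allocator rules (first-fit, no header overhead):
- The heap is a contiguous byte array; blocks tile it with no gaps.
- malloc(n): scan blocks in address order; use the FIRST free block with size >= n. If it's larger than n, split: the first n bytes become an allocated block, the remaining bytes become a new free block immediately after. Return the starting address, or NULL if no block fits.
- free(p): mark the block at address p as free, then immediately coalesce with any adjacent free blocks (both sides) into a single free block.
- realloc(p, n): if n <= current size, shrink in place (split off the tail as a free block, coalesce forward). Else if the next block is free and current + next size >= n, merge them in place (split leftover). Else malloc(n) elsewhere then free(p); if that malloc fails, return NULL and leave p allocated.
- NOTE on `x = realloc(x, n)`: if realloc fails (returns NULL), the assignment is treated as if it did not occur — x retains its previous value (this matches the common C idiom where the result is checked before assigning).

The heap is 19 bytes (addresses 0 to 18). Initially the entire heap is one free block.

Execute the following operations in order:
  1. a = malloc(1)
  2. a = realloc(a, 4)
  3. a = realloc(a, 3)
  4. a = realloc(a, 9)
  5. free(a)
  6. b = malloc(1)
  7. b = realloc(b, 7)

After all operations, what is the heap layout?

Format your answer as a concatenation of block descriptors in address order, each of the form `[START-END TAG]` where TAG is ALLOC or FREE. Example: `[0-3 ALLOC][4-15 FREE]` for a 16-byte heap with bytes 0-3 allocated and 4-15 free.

Answer: [0-6 ALLOC][7-18 FREE]

Derivation:
Op 1: a = malloc(1) -> a = 0; heap: [0-0 ALLOC][1-18 FREE]
Op 2: a = realloc(a, 4) -> a = 0; heap: [0-3 ALLOC][4-18 FREE]
Op 3: a = realloc(a, 3) -> a = 0; heap: [0-2 ALLOC][3-18 FREE]
Op 4: a = realloc(a, 9) -> a = 0; heap: [0-8 ALLOC][9-18 FREE]
Op 5: free(a) -> (freed a); heap: [0-18 FREE]
Op 6: b = malloc(1) -> b = 0; heap: [0-0 ALLOC][1-18 FREE]
Op 7: b = realloc(b, 7) -> b = 0; heap: [0-6 ALLOC][7-18 FREE]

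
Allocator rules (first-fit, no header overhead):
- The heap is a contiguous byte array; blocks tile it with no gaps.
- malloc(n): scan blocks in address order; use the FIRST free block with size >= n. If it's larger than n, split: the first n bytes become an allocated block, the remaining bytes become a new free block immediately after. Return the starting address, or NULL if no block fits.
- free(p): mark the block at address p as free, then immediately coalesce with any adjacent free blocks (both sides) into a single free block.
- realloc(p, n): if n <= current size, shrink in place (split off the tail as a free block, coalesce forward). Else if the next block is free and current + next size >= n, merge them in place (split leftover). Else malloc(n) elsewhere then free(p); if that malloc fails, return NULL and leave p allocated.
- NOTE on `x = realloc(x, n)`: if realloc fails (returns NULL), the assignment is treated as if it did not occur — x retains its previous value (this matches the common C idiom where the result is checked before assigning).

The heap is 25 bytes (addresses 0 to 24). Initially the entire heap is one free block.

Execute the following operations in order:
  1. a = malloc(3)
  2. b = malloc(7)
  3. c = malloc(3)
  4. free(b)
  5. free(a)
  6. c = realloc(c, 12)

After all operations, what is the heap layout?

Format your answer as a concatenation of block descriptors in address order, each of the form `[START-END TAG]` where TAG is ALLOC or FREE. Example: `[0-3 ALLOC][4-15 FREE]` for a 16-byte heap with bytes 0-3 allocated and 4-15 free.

Op 1: a = malloc(3) -> a = 0; heap: [0-2 ALLOC][3-24 FREE]
Op 2: b = malloc(7) -> b = 3; heap: [0-2 ALLOC][3-9 ALLOC][10-24 FREE]
Op 3: c = malloc(3) -> c = 10; heap: [0-2 ALLOC][3-9 ALLOC][10-12 ALLOC][13-24 FREE]
Op 4: free(b) -> (freed b); heap: [0-2 ALLOC][3-9 FREE][10-12 ALLOC][13-24 FREE]
Op 5: free(a) -> (freed a); heap: [0-9 FREE][10-12 ALLOC][13-24 FREE]
Op 6: c = realloc(c, 12) -> c = 10; heap: [0-9 FREE][10-21 ALLOC][22-24 FREE]

Answer: [0-9 FREE][10-21 ALLOC][22-24 FREE]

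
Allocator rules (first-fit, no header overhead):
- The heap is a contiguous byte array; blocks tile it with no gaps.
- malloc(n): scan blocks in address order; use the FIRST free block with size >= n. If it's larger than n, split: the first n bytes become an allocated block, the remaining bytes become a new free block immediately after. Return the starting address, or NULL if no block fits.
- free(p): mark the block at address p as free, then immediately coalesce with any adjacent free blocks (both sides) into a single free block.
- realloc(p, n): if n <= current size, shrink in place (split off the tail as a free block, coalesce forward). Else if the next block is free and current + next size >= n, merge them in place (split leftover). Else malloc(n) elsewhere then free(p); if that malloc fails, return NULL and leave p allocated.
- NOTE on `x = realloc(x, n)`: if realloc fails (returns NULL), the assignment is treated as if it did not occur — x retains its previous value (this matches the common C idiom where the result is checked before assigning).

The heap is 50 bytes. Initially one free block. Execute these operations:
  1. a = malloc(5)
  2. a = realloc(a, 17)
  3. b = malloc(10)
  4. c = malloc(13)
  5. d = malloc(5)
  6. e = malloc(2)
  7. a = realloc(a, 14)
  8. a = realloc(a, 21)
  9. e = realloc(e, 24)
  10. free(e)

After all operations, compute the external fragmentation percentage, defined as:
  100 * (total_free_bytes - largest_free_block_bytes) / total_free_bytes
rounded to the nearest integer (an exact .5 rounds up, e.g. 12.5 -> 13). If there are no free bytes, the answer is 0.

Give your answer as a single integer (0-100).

Answer: 38

Derivation:
Op 1: a = malloc(5) -> a = 0; heap: [0-4 ALLOC][5-49 FREE]
Op 2: a = realloc(a, 17) -> a = 0; heap: [0-16 ALLOC][17-49 FREE]
Op 3: b = malloc(10) -> b = 17; heap: [0-16 ALLOC][17-26 ALLOC][27-49 FREE]
Op 4: c = malloc(13) -> c = 27; heap: [0-16 ALLOC][17-26 ALLOC][27-39 ALLOC][40-49 FREE]
Op 5: d = malloc(5) -> d = 40; heap: [0-16 ALLOC][17-26 ALLOC][27-39 ALLOC][40-44 ALLOC][45-49 FREE]
Op 6: e = malloc(2) -> e = 45; heap: [0-16 ALLOC][17-26 ALLOC][27-39 ALLOC][40-44 ALLOC][45-46 ALLOC][47-49 FREE]
Op 7: a = realloc(a, 14) -> a = 0; heap: [0-13 ALLOC][14-16 FREE][17-26 ALLOC][27-39 ALLOC][40-44 ALLOC][45-46 ALLOC][47-49 FREE]
Op 8: a = realloc(a, 21) -> NULL (a unchanged); heap: [0-13 ALLOC][14-16 FREE][17-26 ALLOC][27-39 ALLOC][40-44 ALLOC][45-46 ALLOC][47-49 FREE]
Op 9: e = realloc(e, 24) -> NULL (e unchanged); heap: [0-13 ALLOC][14-16 FREE][17-26 ALLOC][27-39 ALLOC][40-44 ALLOC][45-46 ALLOC][47-49 FREE]
Op 10: free(e) -> (freed e); heap: [0-13 ALLOC][14-16 FREE][17-26 ALLOC][27-39 ALLOC][40-44 ALLOC][45-49 FREE]
Free blocks: [3 5] total_free=8 largest=5 -> 100*(8-5)/8 = 300/8 = 37.5 -> rounds to 38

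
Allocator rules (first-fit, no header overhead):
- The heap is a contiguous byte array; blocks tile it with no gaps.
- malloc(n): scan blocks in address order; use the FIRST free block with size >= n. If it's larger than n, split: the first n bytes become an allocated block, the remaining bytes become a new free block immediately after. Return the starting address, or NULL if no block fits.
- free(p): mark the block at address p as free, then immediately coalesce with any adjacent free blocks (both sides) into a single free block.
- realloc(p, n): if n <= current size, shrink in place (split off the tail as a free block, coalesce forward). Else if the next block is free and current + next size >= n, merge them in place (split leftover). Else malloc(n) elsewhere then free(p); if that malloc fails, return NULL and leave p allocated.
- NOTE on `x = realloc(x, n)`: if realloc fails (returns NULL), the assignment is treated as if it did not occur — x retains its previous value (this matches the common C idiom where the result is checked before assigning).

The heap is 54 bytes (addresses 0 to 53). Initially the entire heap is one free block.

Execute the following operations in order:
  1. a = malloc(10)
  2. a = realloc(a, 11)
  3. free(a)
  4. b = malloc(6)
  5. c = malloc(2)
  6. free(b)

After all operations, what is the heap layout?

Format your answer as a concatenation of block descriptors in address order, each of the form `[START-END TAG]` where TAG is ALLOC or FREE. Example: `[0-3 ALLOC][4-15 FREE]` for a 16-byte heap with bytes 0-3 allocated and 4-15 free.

Op 1: a = malloc(10) -> a = 0; heap: [0-9 ALLOC][10-53 FREE]
Op 2: a = realloc(a, 11) -> a = 0; heap: [0-10 ALLOC][11-53 FREE]
Op 3: free(a) -> (freed a); heap: [0-53 FREE]
Op 4: b = malloc(6) -> b = 0; heap: [0-5 ALLOC][6-53 FREE]
Op 5: c = malloc(2) -> c = 6; heap: [0-5 ALLOC][6-7 ALLOC][8-53 FREE]
Op 6: free(b) -> (freed b); heap: [0-5 FREE][6-7 ALLOC][8-53 FREE]

Answer: [0-5 FREE][6-7 ALLOC][8-53 FREE]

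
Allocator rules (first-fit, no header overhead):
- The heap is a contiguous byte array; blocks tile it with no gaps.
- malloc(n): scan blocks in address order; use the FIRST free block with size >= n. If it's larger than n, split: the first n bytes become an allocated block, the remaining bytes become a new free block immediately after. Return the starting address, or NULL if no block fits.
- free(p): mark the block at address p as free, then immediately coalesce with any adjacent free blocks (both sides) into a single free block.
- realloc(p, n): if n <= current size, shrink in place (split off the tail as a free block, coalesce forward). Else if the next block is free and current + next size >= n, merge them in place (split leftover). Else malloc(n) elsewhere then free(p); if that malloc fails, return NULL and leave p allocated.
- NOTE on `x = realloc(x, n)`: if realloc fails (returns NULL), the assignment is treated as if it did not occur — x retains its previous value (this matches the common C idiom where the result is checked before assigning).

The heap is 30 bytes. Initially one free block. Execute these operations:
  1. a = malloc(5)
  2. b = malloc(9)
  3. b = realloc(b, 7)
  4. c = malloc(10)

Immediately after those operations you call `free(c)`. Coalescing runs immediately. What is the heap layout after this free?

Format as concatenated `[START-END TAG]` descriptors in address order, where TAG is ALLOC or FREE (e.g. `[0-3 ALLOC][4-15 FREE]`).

Answer: [0-4 ALLOC][5-11 ALLOC][12-29 FREE]

Derivation:
Op 1: a = malloc(5) -> a = 0; heap: [0-4 ALLOC][5-29 FREE]
Op 2: b = malloc(9) -> b = 5; heap: [0-4 ALLOC][5-13 ALLOC][14-29 FREE]
Op 3: b = realloc(b, 7) -> b = 5; heap: [0-4 ALLOC][5-11 ALLOC][12-29 FREE]
Op 4: c = malloc(10) -> c = 12; heap: [0-4 ALLOC][5-11 ALLOC][12-21 ALLOC][22-29 FREE]
free(c): c = 12 -> block [12-21 ALLOC]; mark free, coalesce with adjacent free neighbors -> [0-4 ALLOC][5-11 ALLOC][12-29 FREE]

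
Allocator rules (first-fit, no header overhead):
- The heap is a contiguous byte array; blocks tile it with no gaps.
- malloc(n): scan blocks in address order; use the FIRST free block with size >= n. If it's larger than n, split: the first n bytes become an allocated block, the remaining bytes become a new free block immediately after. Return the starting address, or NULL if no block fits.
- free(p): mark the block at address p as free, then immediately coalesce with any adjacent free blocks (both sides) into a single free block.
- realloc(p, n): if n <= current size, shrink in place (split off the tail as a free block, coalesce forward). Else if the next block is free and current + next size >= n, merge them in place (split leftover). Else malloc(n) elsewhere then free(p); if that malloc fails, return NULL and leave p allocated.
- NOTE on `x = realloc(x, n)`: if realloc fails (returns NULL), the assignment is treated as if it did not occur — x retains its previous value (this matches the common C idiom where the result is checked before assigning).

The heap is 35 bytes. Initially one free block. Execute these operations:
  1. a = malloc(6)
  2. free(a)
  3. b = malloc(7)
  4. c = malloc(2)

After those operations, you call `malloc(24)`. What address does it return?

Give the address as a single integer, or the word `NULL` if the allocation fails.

Op 1: a = malloc(6) -> a = 0; heap: [0-5 ALLOC][6-34 FREE]
Op 2: free(a) -> (freed a); heap: [0-34 FREE]
Op 3: b = malloc(7) -> b = 0; heap: [0-6 ALLOC][7-34 FREE]
Op 4: c = malloc(2) -> c = 7; heap: [0-6 ALLOC][7-8 ALLOC][9-34 FREE]
malloc(24): first-fit scan over [0-6 ALLOC][7-8 ALLOC][9-34 FREE] -> 9

Answer: 9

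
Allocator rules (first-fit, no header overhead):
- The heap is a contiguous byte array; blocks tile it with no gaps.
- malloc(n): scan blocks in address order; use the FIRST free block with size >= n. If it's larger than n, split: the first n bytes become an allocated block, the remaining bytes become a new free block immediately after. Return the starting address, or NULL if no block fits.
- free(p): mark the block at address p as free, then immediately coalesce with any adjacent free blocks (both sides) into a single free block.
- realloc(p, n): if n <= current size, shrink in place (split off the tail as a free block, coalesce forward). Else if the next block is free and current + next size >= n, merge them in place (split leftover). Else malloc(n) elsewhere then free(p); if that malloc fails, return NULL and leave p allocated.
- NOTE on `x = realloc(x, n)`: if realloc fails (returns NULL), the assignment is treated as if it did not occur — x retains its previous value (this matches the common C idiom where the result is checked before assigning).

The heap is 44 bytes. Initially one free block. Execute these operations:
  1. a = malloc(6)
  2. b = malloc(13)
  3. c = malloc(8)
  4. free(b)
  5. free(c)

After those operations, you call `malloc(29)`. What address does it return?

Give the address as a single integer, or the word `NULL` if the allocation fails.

Op 1: a = malloc(6) -> a = 0; heap: [0-5 ALLOC][6-43 FREE]
Op 2: b = malloc(13) -> b = 6; heap: [0-5 ALLOC][6-18 ALLOC][19-43 FREE]
Op 3: c = malloc(8) -> c = 19; heap: [0-5 ALLOC][6-18 ALLOC][19-26 ALLOC][27-43 FREE]
Op 4: free(b) -> (freed b); heap: [0-5 ALLOC][6-18 FREE][19-26 ALLOC][27-43 FREE]
Op 5: free(c) -> (freed c); heap: [0-5 ALLOC][6-43 FREE]
malloc(29): first-fit scan over [0-5 ALLOC][6-43 FREE] -> 6

Answer: 6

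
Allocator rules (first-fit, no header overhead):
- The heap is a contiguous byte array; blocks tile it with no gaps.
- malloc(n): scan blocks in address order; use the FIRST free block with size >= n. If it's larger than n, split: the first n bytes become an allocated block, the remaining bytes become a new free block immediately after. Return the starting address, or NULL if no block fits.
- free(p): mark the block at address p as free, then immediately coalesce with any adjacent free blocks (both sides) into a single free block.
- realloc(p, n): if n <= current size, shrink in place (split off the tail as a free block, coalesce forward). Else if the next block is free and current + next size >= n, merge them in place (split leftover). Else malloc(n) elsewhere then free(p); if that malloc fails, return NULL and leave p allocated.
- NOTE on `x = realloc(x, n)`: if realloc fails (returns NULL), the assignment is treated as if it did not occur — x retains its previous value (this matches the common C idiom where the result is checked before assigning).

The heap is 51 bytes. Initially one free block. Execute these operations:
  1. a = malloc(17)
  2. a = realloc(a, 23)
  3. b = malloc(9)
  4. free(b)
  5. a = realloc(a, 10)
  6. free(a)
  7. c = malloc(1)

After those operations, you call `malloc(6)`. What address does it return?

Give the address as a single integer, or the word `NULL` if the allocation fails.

Answer: 1

Derivation:
Op 1: a = malloc(17) -> a = 0; heap: [0-16 ALLOC][17-50 FREE]
Op 2: a = realloc(a, 23) -> a = 0; heap: [0-22 ALLOC][23-50 FREE]
Op 3: b = malloc(9) -> b = 23; heap: [0-22 ALLOC][23-31 ALLOC][32-50 FREE]
Op 4: free(b) -> (freed b); heap: [0-22 ALLOC][23-50 FREE]
Op 5: a = realloc(a, 10) -> a = 0; heap: [0-9 ALLOC][10-50 FREE]
Op 6: free(a) -> (freed a); heap: [0-50 FREE]
Op 7: c = malloc(1) -> c = 0; heap: [0-0 ALLOC][1-50 FREE]
malloc(6): first-fit scan over [0-0 ALLOC][1-50 FREE] -> 1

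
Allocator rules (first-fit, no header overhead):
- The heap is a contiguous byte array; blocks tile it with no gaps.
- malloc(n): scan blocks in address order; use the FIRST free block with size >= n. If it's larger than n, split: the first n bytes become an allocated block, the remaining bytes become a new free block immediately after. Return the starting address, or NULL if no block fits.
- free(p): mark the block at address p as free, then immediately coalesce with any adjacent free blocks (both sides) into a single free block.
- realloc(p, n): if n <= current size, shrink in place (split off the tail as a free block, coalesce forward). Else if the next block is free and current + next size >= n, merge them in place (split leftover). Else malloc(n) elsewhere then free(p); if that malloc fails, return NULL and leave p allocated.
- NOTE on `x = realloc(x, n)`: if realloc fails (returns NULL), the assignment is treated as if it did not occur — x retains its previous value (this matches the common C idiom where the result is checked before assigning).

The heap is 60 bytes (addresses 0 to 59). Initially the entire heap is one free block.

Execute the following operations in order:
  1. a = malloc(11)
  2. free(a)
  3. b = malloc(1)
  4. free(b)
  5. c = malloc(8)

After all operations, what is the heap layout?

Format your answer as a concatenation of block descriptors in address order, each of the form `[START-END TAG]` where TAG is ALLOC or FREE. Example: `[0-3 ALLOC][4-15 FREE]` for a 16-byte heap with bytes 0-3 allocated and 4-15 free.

Answer: [0-7 ALLOC][8-59 FREE]

Derivation:
Op 1: a = malloc(11) -> a = 0; heap: [0-10 ALLOC][11-59 FREE]
Op 2: free(a) -> (freed a); heap: [0-59 FREE]
Op 3: b = malloc(1) -> b = 0; heap: [0-0 ALLOC][1-59 FREE]
Op 4: free(b) -> (freed b); heap: [0-59 FREE]
Op 5: c = malloc(8) -> c = 0; heap: [0-7 ALLOC][8-59 FREE]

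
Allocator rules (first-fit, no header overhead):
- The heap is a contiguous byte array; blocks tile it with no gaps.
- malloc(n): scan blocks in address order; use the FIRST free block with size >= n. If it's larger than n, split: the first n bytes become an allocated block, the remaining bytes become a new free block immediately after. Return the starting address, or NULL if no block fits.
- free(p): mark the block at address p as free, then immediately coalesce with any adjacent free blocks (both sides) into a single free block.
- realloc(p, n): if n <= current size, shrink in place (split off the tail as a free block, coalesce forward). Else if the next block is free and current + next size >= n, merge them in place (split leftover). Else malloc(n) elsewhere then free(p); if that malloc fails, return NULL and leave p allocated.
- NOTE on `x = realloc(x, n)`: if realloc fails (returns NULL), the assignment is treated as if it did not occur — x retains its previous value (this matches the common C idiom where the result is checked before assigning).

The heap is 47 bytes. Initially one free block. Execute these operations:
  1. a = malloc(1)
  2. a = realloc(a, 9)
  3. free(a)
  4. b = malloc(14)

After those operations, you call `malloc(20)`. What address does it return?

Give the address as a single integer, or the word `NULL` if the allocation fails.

Answer: 14

Derivation:
Op 1: a = malloc(1) -> a = 0; heap: [0-0 ALLOC][1-46 FREE]
Op 2: a = realloc(a, 9) -> a = 0; heap: [0-8 ALLOC][9-46 FREE]
Op 3: free(a) -> (freed a); heap: [0-46 FREE]
Op 4: b = malloc(14) -> b = 0; heap: [0-13 ALLOC][14-46 FREE]
malloc(20): first-fit scan over [0-13 ALLOC][14-46 FREE] -> 14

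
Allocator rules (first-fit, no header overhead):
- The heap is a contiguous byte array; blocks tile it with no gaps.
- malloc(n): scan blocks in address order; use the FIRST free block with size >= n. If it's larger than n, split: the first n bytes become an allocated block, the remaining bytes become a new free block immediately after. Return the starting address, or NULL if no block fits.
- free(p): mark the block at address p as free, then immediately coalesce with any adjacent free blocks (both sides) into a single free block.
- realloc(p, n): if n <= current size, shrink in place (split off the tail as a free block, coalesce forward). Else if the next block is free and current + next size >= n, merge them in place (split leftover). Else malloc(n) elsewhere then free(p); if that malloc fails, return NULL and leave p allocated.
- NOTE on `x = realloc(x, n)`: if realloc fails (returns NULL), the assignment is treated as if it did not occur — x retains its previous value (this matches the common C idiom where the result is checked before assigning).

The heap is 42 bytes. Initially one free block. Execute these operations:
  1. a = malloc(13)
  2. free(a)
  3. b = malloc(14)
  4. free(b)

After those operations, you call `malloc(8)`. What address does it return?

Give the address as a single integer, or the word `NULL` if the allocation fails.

Answer: 0

Derivation:
Op 1: a = malloc(13) -> a = 0; heap: [0-12 ALLOC][13-41 FREE]
Op 2: free(a) -> (freed a); heap: [0-41 FREE]
Op 3: b = malloc(14) -> b = 0; heap: [0-13 ALLOC][14-41 FREE]
Op 4: free(b) -> (freed b); heap: [0-41 FREE]
malloc(8): first-fit scan over [0-41 FREE] -> 0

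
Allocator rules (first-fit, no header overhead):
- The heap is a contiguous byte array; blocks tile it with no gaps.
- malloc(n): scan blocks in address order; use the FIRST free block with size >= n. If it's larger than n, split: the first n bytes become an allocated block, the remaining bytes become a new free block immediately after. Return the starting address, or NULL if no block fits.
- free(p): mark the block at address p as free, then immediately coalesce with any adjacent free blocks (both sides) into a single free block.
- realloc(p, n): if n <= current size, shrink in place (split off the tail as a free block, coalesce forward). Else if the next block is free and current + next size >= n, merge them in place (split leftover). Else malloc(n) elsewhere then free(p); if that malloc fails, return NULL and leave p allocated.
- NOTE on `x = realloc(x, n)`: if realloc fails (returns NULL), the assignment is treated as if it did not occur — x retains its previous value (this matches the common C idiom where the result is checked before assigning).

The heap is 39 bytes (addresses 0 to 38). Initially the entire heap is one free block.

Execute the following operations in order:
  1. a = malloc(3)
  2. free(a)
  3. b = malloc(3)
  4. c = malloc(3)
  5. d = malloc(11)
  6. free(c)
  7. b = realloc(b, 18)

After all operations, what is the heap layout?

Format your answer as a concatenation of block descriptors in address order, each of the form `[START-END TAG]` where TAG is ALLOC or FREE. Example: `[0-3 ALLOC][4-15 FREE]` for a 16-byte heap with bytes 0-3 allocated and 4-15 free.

Op 1: a = malloc(3) -> a = 0; heap: [0-2 ALLOC][3-38 FREE]
Op 2: free(a) -> (freed a); heap: [0-38 FREE]
Op 3: b = malloc(3) -> b = 0; heap: [0-2 ALLOC][3-38 FREE]
Op 4: c = malloc(3) -> c = 3; heap: [0-2 ALLOC][3-5 ALLOC][6-38 FREE]
Op 5: d = malloc(11) -> d = 6; heap: [0-2 ALLOC][3-5 ALLOC][6-16 ALLOC][17-38 FREE]
Op 6: free(c) -> (freed c); heap: [0-2 ALLOC][3-5 FREE][6-16 ALLOC][17-38 FREE]
Op 7: b = realloc(b, 18) -> b = 17; heap: [0-5 FREE][6-16 ALLOC][17-34 ALLOC][35-38 FREE]

Answer: [0-5 FREE][6-16 ALLOC][17-34 ALLOC][35-38 FREE]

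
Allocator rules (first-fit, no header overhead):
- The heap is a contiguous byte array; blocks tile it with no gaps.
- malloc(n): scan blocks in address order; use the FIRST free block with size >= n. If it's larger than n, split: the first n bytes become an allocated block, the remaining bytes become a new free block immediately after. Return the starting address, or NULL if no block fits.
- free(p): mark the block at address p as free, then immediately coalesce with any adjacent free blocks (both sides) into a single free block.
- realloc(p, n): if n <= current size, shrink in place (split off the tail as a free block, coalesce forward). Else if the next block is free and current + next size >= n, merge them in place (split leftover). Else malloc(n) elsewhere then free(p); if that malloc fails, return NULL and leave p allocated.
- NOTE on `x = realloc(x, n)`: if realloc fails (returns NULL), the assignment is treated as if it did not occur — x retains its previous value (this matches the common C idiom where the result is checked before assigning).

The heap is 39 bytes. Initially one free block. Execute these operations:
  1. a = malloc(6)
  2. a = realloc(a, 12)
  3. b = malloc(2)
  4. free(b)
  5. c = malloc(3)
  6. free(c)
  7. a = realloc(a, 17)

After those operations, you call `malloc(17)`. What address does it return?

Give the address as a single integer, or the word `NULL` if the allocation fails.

Answer: 17

Derivation:
Op 1: a = malloc(6) -> a = 0; heap: [0-5 ALLOC][6-38 FREE]
Op 2: a = realloc(a, 12) -> a = 0; heap: [0-11 ALLOC][12-38 FREE]
Op 3: b = malloc(2) -> b = 12; heap: [0-11 ALLOC][12-13 ALLOC][14-38 FREE]
Op 4: free(b) -> (freed b); heap: [0-11 ALLOC][12-38 FREE]
Op 5: c = malloc(3) -> c = 12; heap: [0-11 ALLOC][12-14 ALLOC][15-38 FREE]
Op 6: free(c) -> (freed c); heap: [0-11 ALLOC][12-38 FREE]
Op 7: a = realloc(a, 17) -> a = 0; heap: [0-16 ALLOC][17-38 FREE]
malloc(17): first-fit scan over [0-16 ALLOC][17-38 FREE] -> 17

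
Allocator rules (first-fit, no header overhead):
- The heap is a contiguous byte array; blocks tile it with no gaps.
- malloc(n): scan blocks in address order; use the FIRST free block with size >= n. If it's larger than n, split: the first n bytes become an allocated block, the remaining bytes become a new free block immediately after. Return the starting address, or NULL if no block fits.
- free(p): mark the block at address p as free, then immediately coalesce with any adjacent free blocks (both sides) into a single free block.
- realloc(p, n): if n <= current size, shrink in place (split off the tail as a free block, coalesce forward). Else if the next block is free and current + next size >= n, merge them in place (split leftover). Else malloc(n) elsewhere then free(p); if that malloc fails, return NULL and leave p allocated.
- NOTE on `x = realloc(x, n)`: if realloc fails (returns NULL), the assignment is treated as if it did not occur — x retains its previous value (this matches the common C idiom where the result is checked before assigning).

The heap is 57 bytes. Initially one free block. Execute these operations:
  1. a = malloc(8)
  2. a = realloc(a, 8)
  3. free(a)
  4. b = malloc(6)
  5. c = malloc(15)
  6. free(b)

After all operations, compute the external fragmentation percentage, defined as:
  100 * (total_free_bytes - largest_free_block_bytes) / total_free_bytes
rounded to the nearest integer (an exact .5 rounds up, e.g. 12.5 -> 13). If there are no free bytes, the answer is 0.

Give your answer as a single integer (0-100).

Op 1: a = malloc(8) -> a = 0; heap: [0-7 ALLOC][8-56 FREE]
Op 2: a = realloc(a, 8) -> a = 0; heap: [0-7 ALLOC][8-56 FREE]
Op 3: free(a) -> (freed a); heap: [0-56 FREE]
Op 4: b = malloc(6) -> b = 0; heap: [0-5 ALLOC][6-56 FREE]
Op 5: c = malloc(15) -> c = 6; heap: [0-5 ALLOC][6-20 ALLOC][21-56 FREE]
Op 6: free(b) -> (freed b); heap: [0-5 FREE][6-20 ALLOC][21-56 FREE]
Free blocks: [6 36] total_free=42 largest=36 -> 100*(42-36)/42 = 600/42 ≈ 14.286 -> rounds to 14

Answer: 14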